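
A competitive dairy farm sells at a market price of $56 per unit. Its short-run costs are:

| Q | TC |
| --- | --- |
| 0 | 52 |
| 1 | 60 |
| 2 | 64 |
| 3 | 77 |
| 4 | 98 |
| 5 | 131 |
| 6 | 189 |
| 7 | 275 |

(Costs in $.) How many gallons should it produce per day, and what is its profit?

Tabulate TR − TC: Q=0: -52; Q=1: -4; Q=2: 48; Q=3: 91; Q=4: 126; Q=5: 149; Q=6: 147; Q=7: 117.
Profit is maximized at Q = 5. AVC there is 79/5 = $15.80 ≤ P, so producing beats shutting down (which would give -$52).

Q = 5; profit = $149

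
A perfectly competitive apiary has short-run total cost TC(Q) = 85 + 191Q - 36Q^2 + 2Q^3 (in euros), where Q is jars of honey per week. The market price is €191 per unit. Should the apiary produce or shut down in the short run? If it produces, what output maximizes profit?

Produce at Q = 12

From TC, MC = TC'(Q) = 191 - 72Q + 6Q^2 and AVC = VC/Q = 191 - 36Q + 2Q^2.
AVC hits its minimum where MC = AVC, at Q = 9, giving min AVC = 191 - 36·9 + 2·9^2 = €29.
Because €191 ≥ €29, revenue can cover variable cost; the firm operates.
P = MC gives -72Q + 6Q^2 = 0, with roots 0 and 12. Take the larger (rising MC): Q* = 12.
Check: AVC at Q = 12 is €47 ≤ P, so revenue covers variable cost.
Profit = P·Q − TC = 191·12 − 649 = €1643.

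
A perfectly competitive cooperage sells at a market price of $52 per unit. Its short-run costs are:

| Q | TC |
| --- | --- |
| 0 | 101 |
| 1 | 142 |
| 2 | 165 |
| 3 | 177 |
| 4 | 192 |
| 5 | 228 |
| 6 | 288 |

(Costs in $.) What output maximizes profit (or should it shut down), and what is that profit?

Tabulate TR − TC: Q=0: -101; Q=1: -90; Q=2: -61; Q=3: -21; Q=4: 16; Q=5: 32; Q=6: 24.
Profit is maximized at Q = 5. AVC there is 127/5 = $25.40 ≤ P, so producing beats shutting down (which would give -$101).

Q = 5; profit = $32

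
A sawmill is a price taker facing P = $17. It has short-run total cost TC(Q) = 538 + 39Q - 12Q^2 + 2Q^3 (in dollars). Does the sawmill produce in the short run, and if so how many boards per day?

From TC, MC = TC'(Q) = 39 - 24Q + 6Q^2 and AVC = VC/Q = 39 - 12Q + 2Q^2.
AVC is minimized where dAVC/dQ = -12 + 4Q = 0, at Q = 3; min AVC = 39 - 12·3 + 2·3^2 = $21.
Since P = $17 < min AVC = $21, price fails to cover variable cost at any output.
Best response: produce nothing and absorb the $538 fixed cost.

Shut down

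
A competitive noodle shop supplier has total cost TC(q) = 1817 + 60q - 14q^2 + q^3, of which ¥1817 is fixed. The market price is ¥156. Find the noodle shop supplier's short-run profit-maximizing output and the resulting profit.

Profit = -¥377 at q = 12

AVC = 60 - 14q + q^2 has its minimum ¥11 at q = 7; price ¥156 clears that bar, so the firm operates.
With MC = 60 - 28q + 3q^2, P = MC on the upward-sloping part at q* = 12.
TR = 156·12 = 1872. TC = 1817 + 432 = 2249. Profit = 1872 − 2249 = -¥377.
That loss of ¥377 beats the ¥1817 the firm would lose by shutting down; producing recovers ¥1440 of fixed cost.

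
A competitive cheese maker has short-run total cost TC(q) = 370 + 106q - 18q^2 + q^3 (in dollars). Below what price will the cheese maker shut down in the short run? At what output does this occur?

$25 per unit, at q = 9

The firm shuts down when price falls below the minimum of average variable cost. AVC = VC/q = 106 - 18q + q^2.
At the minimum of AVC, MC = AVC. MC = 106 - 36q + 3q^2; setting MC = AVC gives 2q^2 - 18q = 0, so q = 9. min AVC = 25.
For P < $25 the firm produces nothing.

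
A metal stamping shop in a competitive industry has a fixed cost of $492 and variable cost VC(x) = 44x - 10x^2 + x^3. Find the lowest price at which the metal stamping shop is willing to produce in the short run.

Short-run supply begins at min AVC. From VC = 44x - 10x^2 + x^3, AVC = 44 - 10x + x^2.
At the minimum of AVC, MC = AVC. MC = 44 - 20x + 3x^2; setting MC = AVC gives 2x^2 - 10x = 0, so x = 5. min AVC = 19.
For P < $19 the firm produces nothing.

$19 per unit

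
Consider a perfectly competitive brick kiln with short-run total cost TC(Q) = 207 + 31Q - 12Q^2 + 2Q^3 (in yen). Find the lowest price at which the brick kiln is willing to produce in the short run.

¥13 per unit

Short-run supply begins at min AVC. From VC = 31Q - 12Q^2 + 2Q^3, AVC = 31 - 12Q + 2Q^2.
At the minimum of AVC, MC = AVC. MC = 31 - 24Q + 6Q^2; setting MC = AVC gives 4Q^2 - 12Q = 0, so Q = 3. min AVC = 13.
So the shutdown price is ¥13.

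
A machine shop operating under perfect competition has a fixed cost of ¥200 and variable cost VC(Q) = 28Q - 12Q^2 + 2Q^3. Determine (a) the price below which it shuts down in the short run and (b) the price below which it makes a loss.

Shutdown price = ¥10; break-even price = ¥58

Shutdown price = min AVC. AVC = 28 - 12Q + 2Q^2, with vertex at Q = 3 and minimum ¥10.
ATC = 200/Q + 28 - 12Q + 2Q^2. Setting dATC/dQ = −200/Q^2 − 12 + 4Q = 0 gives Q = 5 (since 4·5^3 − 12·5^2 = 200).
min ATC = 200/5 + 28 − 12·5 + 2·5^2 = ¥58. That is the break-even price.
For ¥10 ≤ P < ¥58 the firm produces at a loss; below ¥10 it shuts down.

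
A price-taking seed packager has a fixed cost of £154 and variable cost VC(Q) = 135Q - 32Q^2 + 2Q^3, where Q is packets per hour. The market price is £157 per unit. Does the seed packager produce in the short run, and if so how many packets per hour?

From TC, MC = TC'(Q) = 135 - 64Q + 6Q^2 and AVC = VC/Q = 135 - 32Q + 2Q^2.
The AVC parabola has its vertex at Q = 32/4 = 8, where AVC = 135 - 32·8 + 2·8^2 = £7.
Because £157 ≥ £7, revenue can cover variable cost; the firm operates.
P = MC gives -22 - 64Q + 6Q^2 = 0, with roots -1/3 and 11. Take the larger (rising MC): Q* = 11.
Check: AVC at Q = 11 is £25 ≤ P, so revenue covers variable cost.
Profit = P·Q − TC = 157·11 − 429 = £1298.

Produce at Q = 11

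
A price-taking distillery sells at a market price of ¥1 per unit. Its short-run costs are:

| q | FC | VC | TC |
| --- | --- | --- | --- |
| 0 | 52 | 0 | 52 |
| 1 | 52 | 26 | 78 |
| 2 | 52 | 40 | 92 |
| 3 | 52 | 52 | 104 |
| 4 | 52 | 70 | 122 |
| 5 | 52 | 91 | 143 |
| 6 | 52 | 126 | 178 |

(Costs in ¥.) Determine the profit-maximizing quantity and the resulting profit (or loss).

Profit at each row (π = 1q − TC): q=0: -52; q=1: -77; q=2: -90; q=3: -101; q=4: -118; q=5: -138; q=6: -172.
Profit is highest at q = 0. Equivalently, the lowest AVC in the table is 52/3 ≈ ¥17.33 at q = 3, and P = ¥1 falls below it — price never covers variable cost, so the firm shuts down and loses only its fixed cost.

q = 0 (shut down); profit = -¥52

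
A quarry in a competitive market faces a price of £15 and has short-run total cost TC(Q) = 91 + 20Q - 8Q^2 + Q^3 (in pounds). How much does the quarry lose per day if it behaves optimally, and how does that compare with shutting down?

Profit = -£41 at Q = 5

AVC = 20 - 8Q + Q^2; min AVC = £4 at Q = 4. Since P = £15 ≥ min AVC, the firm produces.
With MC = 20 - 16Q + 3Q^2, P = MC on the upward-sloping part at Q* = 5.
TR = 15·5 = 75. TC = 91 + 25 = 116. Profit = 75 − 116 = -£41.
Shutting down would mean losing the fixed cost of £91, so operating at a loss of £41 is better by £50.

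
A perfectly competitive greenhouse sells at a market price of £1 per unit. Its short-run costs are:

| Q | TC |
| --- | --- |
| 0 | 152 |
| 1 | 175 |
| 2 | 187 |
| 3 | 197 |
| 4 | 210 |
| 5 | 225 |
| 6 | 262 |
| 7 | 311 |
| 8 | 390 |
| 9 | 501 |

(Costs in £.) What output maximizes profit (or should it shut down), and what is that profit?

Compute π = P·Q − TC at each output: Q=0: -152; Q=1: -174; Q=2: -185; Q=3: -194; Q=4: -206; Q=5: -220; Q=6: -256; Q=7: -304; Q=8: -382; Q=9: -492.
Profit is highest at Q = 0. Equivalently, the lowest AVC in the table is 58/4 ≈ £14.50 at Q = 4, and P = £1 falls below it — price never covers variable cost, so the firm shuts down and loses only its fixed cost.

Q = 0 (shut down); profit = -£152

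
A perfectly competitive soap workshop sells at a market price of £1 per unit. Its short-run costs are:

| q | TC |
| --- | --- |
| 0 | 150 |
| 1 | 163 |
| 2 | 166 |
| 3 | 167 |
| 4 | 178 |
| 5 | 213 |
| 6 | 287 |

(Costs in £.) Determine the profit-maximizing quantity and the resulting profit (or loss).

Tabulate TR − TC: q=0: -150; q=1: -162; q=2: -164; q=3: -164; q=4: -174; q=5: -208; q=6: -281.
Profit is highest at q = 0. Equivalently, the lowest AVC in the table is 17/3 ≈ £5.67 at q = 3, and P = £1 falls below it — price never covers variable cost, so the firm shuts down and loses only its fixed cost.

q = 0 (shut down); profit = -£150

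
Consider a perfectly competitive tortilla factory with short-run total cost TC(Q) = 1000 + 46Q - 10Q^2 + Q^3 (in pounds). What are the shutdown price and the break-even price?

Shutdown price = min AVC. AVC = 46 - 10Q + Q^2, with vertex at Q = 5 and minimum £21.
ATC = 1000/Q + 46 - 10Q + Q^2. Setting dATC/dQ = −1000/Q^2 − 10 + 2Q = 0 gives Q = 10 (since 2·10^3 − 10·10^2 = 1000).
min ATC = 1000/10 + 46 − 10·10 + 10^2 = £146. That is the break-even price.
Between these two prices the firm operates at a loss; above £146 it earns a profit.

Shutdown price = £21; break-even price = £146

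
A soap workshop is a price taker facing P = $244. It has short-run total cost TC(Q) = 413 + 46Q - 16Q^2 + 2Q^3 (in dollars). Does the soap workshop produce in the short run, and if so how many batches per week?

Produce at Q = 9

Variable cost is VC = 46Q - 16Q^2 + 2Q^3, so AVC = VC/Q = 46 - 16Q + 2Q^2 and MC = dTC/dQ = 46 - 32Q + 6Q^2.
AVC hits its minimum where MC = AVC, at Q = 4, giving min AVC = 46 - 16·4 + 2·4^2 = $14.
Because $244 ≥ $14, revenue can cover variable cost; the firm operates.
Solving P = MC: -198 - 32Q + 6Q^2 = 0 ⇒ Q = -11/3 or 9. On the upward-sloping branch, Q* = 9.
Check: AVC at Q = 9 is $64 ≤ P, so revenue covers variable cost.
Profit = P·Q − TC = 244·9 − 989 = $1207.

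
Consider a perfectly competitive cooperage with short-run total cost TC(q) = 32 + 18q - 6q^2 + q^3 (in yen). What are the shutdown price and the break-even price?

Shutdown price = ¥9; break-even price = ¥18

Shutdown price = min AVC. AVC = 18 - 6q + q^2, with vertex at q = 3 and minimum ¥9.
ATC = 32/q + 18 - 6q + q^2. Setting dATC/dq = −32/q^2 − 6 + 2q = 0 gives q = 4 (since 2·4^3 − 6·4^2 = 32).
min ATC = 32/4 + 18 − 6·4 + 4^2 = ¥18. That is the break-even price.
Between these two prices the firm operates at a loss; above ¥18 it earns a profit.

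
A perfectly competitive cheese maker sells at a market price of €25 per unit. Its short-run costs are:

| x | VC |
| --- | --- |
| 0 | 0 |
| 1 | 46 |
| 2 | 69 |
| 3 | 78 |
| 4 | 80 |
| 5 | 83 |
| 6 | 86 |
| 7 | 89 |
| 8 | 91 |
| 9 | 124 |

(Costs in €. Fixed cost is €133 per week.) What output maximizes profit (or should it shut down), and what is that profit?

x = 8; profit = -€24

Profit at each row (π = 25x − TC): x=0: -133; x=1: -154; x=2: -152; x=3: -136; x=4: -113; x=5: -91; x=6: -69; x=7: -47; x=8: -24; x=9: -32.
Profit is maximized at x = 8. AVC there is 91/8 = €11.38 ≤ P, so producing beats shutting down (which would give -€133).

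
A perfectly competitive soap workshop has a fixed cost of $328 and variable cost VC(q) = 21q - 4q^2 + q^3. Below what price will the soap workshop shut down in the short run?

The firm shuts down when price falls below the minimum of average variable cost. AVC = VC/q = 21 - 4q + q^2.
dAVC/dq = -4 + 2q = 0 gives q = 2. min AVC = 21 - 4·2 + 2^2 = 17.
So the shutdown price is $17.

$17 per unit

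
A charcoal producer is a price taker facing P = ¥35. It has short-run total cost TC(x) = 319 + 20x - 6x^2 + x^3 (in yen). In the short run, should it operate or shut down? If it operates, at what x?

Variable cost is VC = 20x - 6x^2 + x^3, so AVC = VC/x = 20 - 6x + x^2 and MC = dTC/dx = 20 - 12x + 3x^2.
AVC is minimized where dAVC/dx = -6 + 2x = 0, at x = 3; min AVC = 20 - 6·3 + 3^2 = ¥11.
P = ¥35 exceeds min AVC = ¥11, so the firm stays open.
Solving P = MC: -15 - 12x + 3x^2 = 0 ⇒ x = -1 or 5. On the upward-sloping branch, x* = 5.
Check: AVC at x = 5 is ¥15 ≤ P, so revenue covers variable cost.
Profit = P·x − TC = 35·5 − 394 = -¥219, a loss, but smaller than the ¥319 fixed cost the firm would lose by shutting down.

Produce at x = 5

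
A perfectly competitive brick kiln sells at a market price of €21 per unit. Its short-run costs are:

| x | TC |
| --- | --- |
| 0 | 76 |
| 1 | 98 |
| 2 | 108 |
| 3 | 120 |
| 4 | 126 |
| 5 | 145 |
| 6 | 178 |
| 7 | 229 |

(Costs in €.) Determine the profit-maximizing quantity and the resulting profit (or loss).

x = 5; profit = -€40

Tabulate TR − TC: x=0: -76; x=1: -77; x=2: -66; x=3: -57; x=4: -42; x=5: -40; x=6: -52; x=7: -82.
Profit is maximized at x = 5. AVC there is 69/5 = €13.80 ≤ P, so producing beats shutting down (which would give -€76).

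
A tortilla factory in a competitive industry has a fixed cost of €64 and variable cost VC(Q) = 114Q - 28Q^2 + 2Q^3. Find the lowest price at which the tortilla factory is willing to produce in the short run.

€16 per unit

Short-run supply begins at min AVC. From VC = 114Q - 28Q^2 + 2Q^3, AVC = 114 - 28Q + 2Q^2.
dAVC/dQ = -28 + 4Q = 0 gives Q = 7. min AVC = 114 - 28·7 + 2·7^2 = 16.
For P < €16 the firm produces nothing.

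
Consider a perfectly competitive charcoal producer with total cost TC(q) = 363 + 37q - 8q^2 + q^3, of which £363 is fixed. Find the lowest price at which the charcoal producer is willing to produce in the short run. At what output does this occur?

The shutdown price is the minimum of AVC. VC = 37q - 8q^2 + q^3, so AVC = 37 - 8q + q^2.
At the minimum of AVC, MC = AVC. MC = 37 - 16q + 3q^2; setting MC = AVC gives 2q^2 - 8q = 0, so q = 4. min AVC = 21.
So the shutdown price is £21.

£21 per unit, at q = 4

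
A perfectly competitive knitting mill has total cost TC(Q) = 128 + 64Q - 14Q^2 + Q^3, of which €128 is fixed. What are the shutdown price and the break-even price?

AVC = 64 - 14Q + Q^2; minimized at Q = 7, giving min AVC = €15. That is the shutdown price.
ATC = 128/Q + 64 - 14Q + Q^2. Setting dATC/dQ = −128/Q^2 − 14 + 2Q = 0 gives Q = 8 (since 2·8^3 − 14·8^2 = 128).
min ATC = 128/8 + 64 − 14·8 + 8^2 = €32. That is the break-even price.
For €15 ≤ P < €32 the firm produces at a loss; below €15 it shuts down.

Shutdown price = €15; break-even price = €32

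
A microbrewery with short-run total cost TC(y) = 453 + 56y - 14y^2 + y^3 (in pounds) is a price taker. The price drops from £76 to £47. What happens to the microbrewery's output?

Output falls from 10 to 9

AVC = 56 - 14y + y^2, minimized at y = 7 where min AVC = £7. MC = 56 - 28y + 3y^2.
With P = £76 above the shutdown price, P = MC gives y = 10.
At P = £47 ≥ min AVC, set P = MC: y = 9. The firm stays open but cuts output.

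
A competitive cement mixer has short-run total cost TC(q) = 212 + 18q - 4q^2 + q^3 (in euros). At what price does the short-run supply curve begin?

€14 per unit

The shutdown price is the minimum of AVC. VC = 18q - 4q^2 + q^3, so AVC = 18 - 4q + q^2.
At the minimum of AVC, MC = AVC. MC = 18 - 8q + 3q^2; setting MC = AVC gives 2q^2 - 4q = 0, so q = 2. min AVC = 14.
So the shutdown price is €14.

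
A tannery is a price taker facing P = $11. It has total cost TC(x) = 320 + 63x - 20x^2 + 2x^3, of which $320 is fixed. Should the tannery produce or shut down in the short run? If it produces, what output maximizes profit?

Variable cost is VC = 63x - 20x^2 + 2x^3, so AVC = VC/x = 63 - 20x + 2x^2 and MC = dTC/dx = 63 - 40x + 6x^2.
AVC hits its minimum where MC = AVC, at x = 5, giving min AVC = 63 - 20·5 + 2·5^2 = $13.
Since P = $11 < min AVC = $13, price fails to cover variable cost at any output.
Shutting down limits the loss to fixed cost, $320.

Shut down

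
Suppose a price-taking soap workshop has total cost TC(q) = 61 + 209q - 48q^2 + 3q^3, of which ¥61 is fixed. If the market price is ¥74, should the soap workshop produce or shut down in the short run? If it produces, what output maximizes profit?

From TC, MC = TC'(q) = 209 - 96q + 9q^2 and AVC = VC/q = 209 - 48q + 3q^2.
AVC is minimized where dAVC/dq = -48 + 6q = 0, at q = 8; min AVC = 209 - 48·8 + 3·8^2 = ¥17.
Since P = ¥74 ≥ min AVC = ¥17, price covers variable cost and the firm should produce.
Set P = MC: 74 = 209 - 96q + 9q^2 → 135 - 96q + 9q^2 = 0. The roots are q = 5/3 and q = 9; the profit-maximizing output is on the rising part of MC, so q* = 9.
Check: AVC at q = 9 is ¥20 ≤ P, so revenue covers variable cost.
Profit = P·q − TC = 74·9 − 241 = ¥425.

Produce at q = 9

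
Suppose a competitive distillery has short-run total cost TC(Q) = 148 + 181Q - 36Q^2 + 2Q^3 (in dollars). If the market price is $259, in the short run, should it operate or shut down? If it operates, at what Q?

Strip out fixed cost: VC = 181Q - 36Q^2 + 2Q^3. Then AVC = 181 - 36Q + 2Q^2 and MC = 181 - 72Q + 6Q^2.
AVC hits its minimum where MC = AVC, at Q = 9, giving min AVC = 181 - 36·9 + 2·9^2 = $19.
Because $259 ≥ $19, revenue can cover variable cost; the firm operates.
Set P = MC: 259 = 181 - 72Q + 6Q^2 → -78 - 72Q + 6Q^2 = 0. The roots are Q = -1 and Q = 13; the profit-maximizing output is on the rising part of MC, so Q* = 13.
Check: AVC at Q = 13 is $51 ≤ P, so revenue covers variable cost.
Profit = P·Q − TC = 259·13 − 811 = $2556.

Produce at Q = 13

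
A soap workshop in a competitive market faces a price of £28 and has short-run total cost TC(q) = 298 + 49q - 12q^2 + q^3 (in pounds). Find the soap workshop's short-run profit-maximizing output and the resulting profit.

AVC = 49 - 12q + q^2 has its minimum £13 at q = 6; price £28 clears that bar, so the firm operates.
With MC = 49 - 24q + 3q^2, P = MC on the upward-sloping part at q* = 7.
TR = 28·7 = 196. TC = 298 + 98 = 396. Profit = 196 − 396 = -£200.
Shutting down would mean losing the fixed cost of £298, so operating at a loss of £200 is better by £98.

Profit = -£200 at q = 7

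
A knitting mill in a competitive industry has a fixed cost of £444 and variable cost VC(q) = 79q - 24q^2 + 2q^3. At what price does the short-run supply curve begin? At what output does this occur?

£7 per unit, at q = 6

The firm shuts down when price falls below the minimum of average variable cost. AVC = VC/q = 79 - 24q + 2q^2.
dAVC/dq = -24 + 4q = 0 gives q = 6. min AVC = 79 - 24·6 + 2·6^2 = 7.
So the shutdown price is £7.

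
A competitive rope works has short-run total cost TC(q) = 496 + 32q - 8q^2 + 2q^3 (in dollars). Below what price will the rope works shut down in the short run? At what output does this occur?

$24 per unit, at q = 2

Short-run supply begins at min AVC. From VC = 32q - 8q^2 + 2q^3, AVC = 32 - 8q + 2q^2.
dAVC/dq = -8 + 4q = 0 gives q = 2. min AVC = 32 - 8·2 + 2·2^2 = 24.
The firm shuts down for any P below $24.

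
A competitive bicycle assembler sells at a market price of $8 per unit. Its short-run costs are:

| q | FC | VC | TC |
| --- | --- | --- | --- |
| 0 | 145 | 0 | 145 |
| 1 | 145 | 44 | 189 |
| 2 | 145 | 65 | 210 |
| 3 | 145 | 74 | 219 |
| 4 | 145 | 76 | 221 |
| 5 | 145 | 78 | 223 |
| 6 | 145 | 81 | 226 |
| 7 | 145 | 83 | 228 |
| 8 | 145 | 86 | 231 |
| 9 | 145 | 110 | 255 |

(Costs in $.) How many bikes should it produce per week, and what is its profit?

q = 0 (shut down); profit = -$145

Tabulate TR − TC: q=0: -145; q=1: -181; q=2: -194; q=3: -195; q=4: -189; q=5: -183; q=6: -178; q=7: -172; q=8: -167; q=9: -183.
Profit is highest at q = 0. Equivalently, the lowest AVC in the table is 86/8 ≈ $10.75 at q = 8, and P = $8 falls below it — price never covers variable cost, so the firm shuts down and loses only its fixed cost.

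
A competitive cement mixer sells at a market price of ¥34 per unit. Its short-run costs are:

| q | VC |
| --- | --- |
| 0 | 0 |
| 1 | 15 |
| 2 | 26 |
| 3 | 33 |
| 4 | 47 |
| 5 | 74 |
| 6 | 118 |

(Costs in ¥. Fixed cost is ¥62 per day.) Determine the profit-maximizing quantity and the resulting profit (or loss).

Profit at each row (π = 34q − TC): q=0: -62; q=1: -43; q=2: -20; q=3: 7; q=4: 27; q=5: 34; q=6: 24.
Profit is maximized at q = 5. AVC there is 74/5 = ¥14.80 ≤ P, so producing beats shutting down (which would give -¥62).

q = 5; profit = ¥34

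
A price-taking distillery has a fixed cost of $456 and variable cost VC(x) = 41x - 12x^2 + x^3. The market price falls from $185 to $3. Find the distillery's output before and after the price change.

MC = 41 - 24x + 3x^2; the shutdown threshold is min AVC = $5 (at x = 6).
At P = $185 ≥ min AVC, set P = MC on the rising branch: x = 12.
At P = $3 < min AVC = $5, price no longer covers variable cost at any output, so the firm shuts down: x = 0.

Output falls from 12 to 0 (the firm shuts down)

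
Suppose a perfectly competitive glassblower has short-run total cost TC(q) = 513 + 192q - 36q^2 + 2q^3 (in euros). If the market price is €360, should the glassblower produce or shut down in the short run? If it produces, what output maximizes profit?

Produce at q = 14

Variable cost is VC = 192q - 36q^2 + 2q^3, so AVC = VC/q = 192 - 36q + 2q^2 and MC = dTC/dq = 192 - 72q + 6q^2.
AVC hits its minimum where MC = AVC, at q = 9, giving min AVC = 192 - 36·9 + 2·9^2 = €30.
Because €360 ≥ €30, revenue can cover variable cost; the firm operates.
P = MC gives -168 - 72q + 6q^2 = 0, with roots -2 and 14. Take the larger (rising MC): q* = 14.
Check: AVC at q = 14 is €80 ≤ P, so revenue covers variable cost.
Profit = P·q − TC = 360·14 − 1633 = €3407.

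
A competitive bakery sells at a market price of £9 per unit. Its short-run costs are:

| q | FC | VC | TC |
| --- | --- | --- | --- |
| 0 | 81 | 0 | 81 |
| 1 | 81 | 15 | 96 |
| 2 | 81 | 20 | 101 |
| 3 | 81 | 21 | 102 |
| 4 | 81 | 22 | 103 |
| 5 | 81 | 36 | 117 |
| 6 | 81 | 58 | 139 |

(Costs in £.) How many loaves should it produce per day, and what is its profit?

Tabulate TR − TC: q=0: -81; q=1: -87; q=2: -83; q=3: -75; q=4: -67; q=5: -72; q=6: -85.
Profit is maximized at q = 4. AVC there is 22/4 = £5.50 ≤ P, so producing beats shutting down (which would give -£81).

q = 4; profit = -£67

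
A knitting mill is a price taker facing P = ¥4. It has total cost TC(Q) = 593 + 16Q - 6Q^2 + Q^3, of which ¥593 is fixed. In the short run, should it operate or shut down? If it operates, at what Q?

Shut down

From TC, MC = TC'(Q) = 16 - 12Q + 3Q^2 and AVC = VC/Q = 16 - 6Q + Q^2.
AVC hits its minimum where MC = AVC, at Q = 3, giving min AVC = 16 - 6·3 + 3^2 = ¥7.
With P < min AVC (¥4 < ¥7), every unit sold adds to the loss.
The firm minimizes its loss by shutting down and losing only its fixed cost of ¥593.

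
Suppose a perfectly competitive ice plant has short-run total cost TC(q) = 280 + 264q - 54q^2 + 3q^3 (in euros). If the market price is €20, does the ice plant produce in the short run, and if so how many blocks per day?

Strip out fixed cost: VC = 264q - 54q^2 + 3q^3. Then AVC = 264 - 54q + 3q^2 and MC = 264 - 108q + 9q^2.
AVC is minimized where dAVC/dq = -54 + 6q = 0, at q = 9; min AVC = 264 - 54·9 + 3·9^2 = €21.
With P < min AVC (€20 < €21), every unit sold adds to the loss.
Best response: produce nothing and absorb the €280 fixed cost.

Shut down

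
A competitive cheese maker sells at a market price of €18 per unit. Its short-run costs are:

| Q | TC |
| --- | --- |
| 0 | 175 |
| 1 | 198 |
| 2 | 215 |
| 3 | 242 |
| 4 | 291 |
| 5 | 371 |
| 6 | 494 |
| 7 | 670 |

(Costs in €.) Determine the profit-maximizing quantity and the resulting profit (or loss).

Q = 0 (shut down); profit = -€175

Profit at each row (π = 18Q − TC): Q=0: -175; Q=1: -180; Q=2: -179; Q=3: -188; Q=4: -219; Q=5: -281; Q=6: -386; Q=7: -544.
Profit is highest at Q = 0. Equivalently, the lowest AVC in the table is 40/2 ≈ €20 at Q = 2, and P = €18 falls below it — price never covers variable cost, so the firm shuts down and loses only its fixed cost.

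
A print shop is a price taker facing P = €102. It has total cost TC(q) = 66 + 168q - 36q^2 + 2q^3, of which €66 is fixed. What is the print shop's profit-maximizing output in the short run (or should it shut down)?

Produce at q = 11

Variable cost is VC = 168q - 36q^2 + 2q^3, so AVC = VC/q = 168 - 36q + 2q^2 and MC = dTC/dq = 168 - 72q + 6q^2.
The AVC parabola has its vertex at q = 36/4 = 9, where AVC = 168 - 36·9 + 2·9^2 = €6.
Because €102 ≥ €6, revenue can cover variable cost; the firm operates.
Set P = MC: 102 = 168 - 72q + 6q^2 → 66 - 72q + 6q^2 = 0. The roots are q = 1 and q = 11; the profit-maximizing output is on the rising part of MC, so q* = 11.
Check: AVC at q = 11 is €14 ≤ P, so revenue covers variable cost.
Profit = P·q − TC = 102·11 − 220 = €902.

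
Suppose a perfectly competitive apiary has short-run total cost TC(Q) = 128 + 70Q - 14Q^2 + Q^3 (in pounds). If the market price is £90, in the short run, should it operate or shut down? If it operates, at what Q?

From TC, MC = TC'(Q) = 70 - 28Q + 3Q^2 and AVC = VC/Q = 70 - 14Q + Q^2.
AVC is minimized where dAVC/dQ = -14 + 2Q = 0, at Q = 7; min AVC = 70 - 14·7 + 7^2 = £21.
Since P = £90 ≥ min AVC = £21, price covers variable cost and the firm should produce.
P = MC gives -20 - 28Q + 3Q^2 = 0, with roots -2/3 and 10. Take the larger (rising MC): Q* = 10.
Check: AVC at Q = 10 is £30 ≤ P, so revenue covers variable cost.
Profit = P·Q − TC = 90·10 − 428 = £472.

Produce at Q = 10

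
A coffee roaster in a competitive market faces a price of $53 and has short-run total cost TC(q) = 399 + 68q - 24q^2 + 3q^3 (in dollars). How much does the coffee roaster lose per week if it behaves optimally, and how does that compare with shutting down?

Profit = -$249 at q = 5

AVC = 68 - 24q + 3q^2; min AVC = $20 at q = 4. Since P = $53 ≥ min AVC, the firm produces.
MC = 68 - 48q + 9q^2. Setting P = MC and taking the root on the rising branch gives q* = 5.
TR = 53·5 = 265. TC = 399 + 115 = 514. Profit = 265 − 514 = -$249.
That loss of $249 beats the $399 the firm would lose by shutting down; producing recovers $150 of fixed cost.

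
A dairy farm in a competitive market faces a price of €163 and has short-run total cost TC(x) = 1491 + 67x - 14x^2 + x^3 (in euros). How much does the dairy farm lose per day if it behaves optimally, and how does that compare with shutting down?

Profit = -€51 at x = 12

AVC = 67 - 14x + x^2; min AVC = €18 at x = 7. Since P = €163 ≥ min AVC, the firm produces.
MC = 67 - 28x + 3x^2. Setting P = MC and taking the root on the rising branch gives x* = 12.
TR = 163·12 = 1956. TC = 1491 + 516 = 2007. Profit = 1956 − 2007 = -€51.
By producing, the firm covers all variable cost plus €1440 of fixed cost; shutting down would lose the full €1491.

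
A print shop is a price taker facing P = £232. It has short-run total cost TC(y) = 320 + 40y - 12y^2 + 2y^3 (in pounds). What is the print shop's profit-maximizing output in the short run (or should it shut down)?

Produce at y = 8

From TC, MC = TC'(y) = 40 - 24y + 6y^2 and AVC = VC/y = 40 - 12y + 2y^2.
AVC hits its minimum where MC = AVC, at y = 3, giving min AVC = 40 - 12·3 + 2·3^2 = £22.
P = £232 exceeds min AVC = £22, so the firm stays open.
P = MC gives -192 - 24y + 6y^2 = 0, with roots -4 and 8. Take the larger (rising MC): y* = 8.
Check: AVC at y = 8 is £72 ≤ P, so revenue covers variable cost.
Profit = P·y − TC = 232·8 − 896 = £960.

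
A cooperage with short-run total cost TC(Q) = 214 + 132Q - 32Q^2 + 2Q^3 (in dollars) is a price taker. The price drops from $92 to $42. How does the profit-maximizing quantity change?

MC = 132 - 64Q + 6Q^2; the shutdown threshold is min AVC = $4 (at Q = 8).
At P = $92 ≥ min AVC, set P = MC on the rising branch: Q = 10.
At P = $42 ≥ min AVC, set P = MC: Q = 9. The firm stays open but cuts output.

Output falls from 10 to 9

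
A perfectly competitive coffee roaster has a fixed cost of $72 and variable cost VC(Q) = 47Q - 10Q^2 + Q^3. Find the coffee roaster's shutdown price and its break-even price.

Shutdown price = min AVC. AVC = 47 - 10Q + Q^2, with vertex at Q = 5 and minimum $22.
ATC = 72/Q + 47 - 10Q + Q^2. Setting dATC/dQ = −72/Q^2 − 10 + 2Q = 0 gives Q = 6 (since 2·6^3 − 10·6^2 = 72).
min ATC = 72/6 + 47 − 10·6 + 6^2 = $35. That is the break-even price.
Between these two prices the firm operates at a loss; above $35 it earns a profit.

Shutdown price = $22; break-even price = $35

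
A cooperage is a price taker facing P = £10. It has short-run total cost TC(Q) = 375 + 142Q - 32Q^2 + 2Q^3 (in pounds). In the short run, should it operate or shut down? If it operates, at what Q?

Strip out fixed cost: VC = 142Q - 32Q^2 + 2Q^3. Then AVC = 142 - 32Q + 2Q^2 and MC = 142 - 64Q + 6Q^2.
AVC is minimized where dAVC/dQ = -32 + 4Q = 0, at Q = 8; min AVC = 142 - 32·8 + 2·8^2 = £14.
Since P = £10 < min AVC = £14, price fails to cover variable cost at any output.
Best response: produce nothing and absorb the £375 fixed cost.

Shut down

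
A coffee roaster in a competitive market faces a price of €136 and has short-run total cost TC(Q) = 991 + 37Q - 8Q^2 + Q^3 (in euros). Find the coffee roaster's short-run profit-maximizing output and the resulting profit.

Profit = -€181 at Q = 9

AVC = 37 - 8Q + Q^2; min AVC = €21 at Q = 4. Since P = €136 ≥ min AVC, the firm produces.
With MC = 37 - 16Q + 3Q^2, P = MC on the upward-sloping part at Q* = 9.
TR = 136·9 = 1224. TC = 991 + 414 = 1405. Profit = 1224 − 1405 = -€181.
Shutting down would mean losing the fixed cost of €991, so operating at a loss of €181 is better by €810.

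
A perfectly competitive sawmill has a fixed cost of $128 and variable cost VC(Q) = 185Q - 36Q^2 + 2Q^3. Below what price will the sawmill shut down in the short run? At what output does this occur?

$23 per unit, at Q = 9

The shutdown price is the minimum of AVC. VC = 185Q - 36Q^2 + 2Q^3, so AVC = 185 - 36Q + 2Q^2.
At the minimum of AVC, MC = AVC. MC = 185 - 72Q + 6Q^2; setting MC = AVC gives 4Q^2 - 36Q = 0, so Q = 9. min AVC = 23.
So the shutdown price is $23.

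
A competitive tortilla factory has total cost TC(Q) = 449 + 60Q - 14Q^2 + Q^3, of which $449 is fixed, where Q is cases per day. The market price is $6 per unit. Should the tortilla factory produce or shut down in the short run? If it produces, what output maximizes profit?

Shut down

From TC, MC = TC'(Q) = 60 - 28Q + 3Q^2 and AVC = VC/Q = 60 - 14Q + Q^2.
AVC is minimized where dAVC/dQ = -14 + 2Q = 0, at Q = 7; min AVC = 60 - 14·7 + 7^2 = $11.
P = $6 lies below min AVC = $11; no output level covers variable cost.
The firm minimizes its loss by shutting down and losing only its fixed cost of $449.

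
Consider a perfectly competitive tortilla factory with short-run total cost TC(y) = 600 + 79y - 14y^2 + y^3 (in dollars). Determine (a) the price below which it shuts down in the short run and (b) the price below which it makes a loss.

Shutdown price = $30; break-even price = $99

Shutdown price = min AVC. AVC = 79 - 14y + y^2, with vertex at y = 7 and minimum $30.
ATC = 600/y + 79 - 14y + y^2. Setting dATC/dy = −600/y^2 − 14 + 2y = 0 gives y = 10 (since 2·10^3 − 14·10^2 = 600).
min ATC = 600/10 + 79 − 14·10 + 10^2 = $99. That is the break-even price.
Between these two prices the firm operates at a loss; above $99 it earns a profit.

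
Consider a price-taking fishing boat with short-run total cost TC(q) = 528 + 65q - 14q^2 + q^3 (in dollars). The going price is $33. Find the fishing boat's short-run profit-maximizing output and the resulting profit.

AVC = 65 - 14q + q^2; min AVC = $16 at q = 7. Since P = $33 ≥ min AVC, the firm produces.
With MC = 65 - 28q + 3q^2, P = MC on the upward-sloping part at q* = 8.
TR = 33·8 = 264. TC = 528 + 136 = 664. Profit = 264 − 664 = -$400.
By producing, the firm covers all variable cost plus $128 of fixed cost; shutting down would lose the full $528.

Profit = -$400 at q = 8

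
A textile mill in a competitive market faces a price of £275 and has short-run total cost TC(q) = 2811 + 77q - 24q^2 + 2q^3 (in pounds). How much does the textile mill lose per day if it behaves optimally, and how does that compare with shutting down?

Profit = -£391 at q = 11

AVC = 77 - 24q + 2q^2 has its minimum £5 at q = 6; price £275 clears that bar, so the firm operates.
With MC = 77 - 48q + 6q^2, P = MC on the upward-sloping part at q* = 11.
TR = 275·11 = 3025. TC = 2811 + 605 = 3416. Profit = 3025 − 3416 = -£391.
By producing, the firm covers all variable cost plus £2420 of fixed cost; shutting down would lose the full £2811.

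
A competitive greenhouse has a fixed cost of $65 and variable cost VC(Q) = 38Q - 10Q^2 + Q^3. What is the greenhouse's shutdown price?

$13 per unit

The shutdown price is the minimum of AVC. VC = 38Q - 10Q^2 + Q^3, so AVC = 38 - 10Q + Q^2.
dAVC/dQ = -10 + 2Q = 0 gives Q = 5. min AVC = 38 - 10·5 + 5^2 = 13.
The firm shuts down for any P below $13.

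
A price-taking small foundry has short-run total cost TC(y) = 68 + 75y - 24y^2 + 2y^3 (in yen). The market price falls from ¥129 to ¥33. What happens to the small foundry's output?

MC = 75 - 48y + 6y^2; the shutdown threshold is min AVC = ¥3 (at y = 6).
With P = ¥129 above the shutdown price, P = MC gives y = 9.
At P = ¥33 ≥ min AVC, set P = MC: y = 7. The firm stays open but cuts output.

Output falls from 9 to 7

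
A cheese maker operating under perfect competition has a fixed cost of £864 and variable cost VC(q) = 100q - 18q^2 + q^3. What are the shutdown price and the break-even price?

Shutdown price = min AVC. AVC = 100 - 18q + q^2, with vertex at q = 9 and minimum £19.
ATC = 864/q + 100 - 18q + q^2. Setting dATC/dq = −864/q^2 − 18 + 2q = 0 gives q = 12 (since 2·12^3 − 18·12^2 = 864).
min ATC = 864/12 + 100 − 18·12 + 12^2 = £100. That is the break-even price.
Between these two prices the firm operates at a loss; above £100 it earns a profit.

Shutdown price = £19; break-even price = £100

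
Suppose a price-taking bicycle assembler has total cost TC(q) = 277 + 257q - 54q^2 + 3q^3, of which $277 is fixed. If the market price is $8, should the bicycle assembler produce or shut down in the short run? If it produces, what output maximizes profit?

From TC, MC = TC'(q) = 257 - 108q + 9q^2 and AVC = VC/q = 257 - 54q + 3q^2.
The AVC parabola has its vertex at q = 54/6 = 9, where AVC = 257 - 54·9 + 3·9^2 = $14.
Since P = $8 < min AVC = $14, price fails to cover variable cost at any output.
Best response: produce nothing and absorb the $277 fixed cost.

Shut down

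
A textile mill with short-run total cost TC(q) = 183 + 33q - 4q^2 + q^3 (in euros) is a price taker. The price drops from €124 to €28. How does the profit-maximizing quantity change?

MC = 33 - 8q + 3q^2; the shutdown threshold is min AVC = €29 (at q = 2).
With P = €124 above the shutdown price, P = MC gives q = 7.
At P = €28 < min AVC = €29, price no longer covers variable cost at any output, so the firm shuts down: q = 0.

Output falls from 7 to 0 (the firm shuts down)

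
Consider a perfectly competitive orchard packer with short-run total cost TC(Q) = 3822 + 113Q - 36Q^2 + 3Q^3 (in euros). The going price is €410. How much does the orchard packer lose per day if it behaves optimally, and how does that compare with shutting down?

Profit = -€192 at Q = 11

AVC = 113 - 36Q + 3Q^2; min AVC = €5 at Q = 6. Since P = €410 ≥ min AVC, the firm produces.
MC = 113 - 72Q + 9Q^2. Setting P = MC and taking the root on the rising branch gives Q* = 11.
TR = 410·11 = 4510. TC = 3822 + 880 = 4702. Profit = 4510 − 4702 = -€192.
That loss of €192 beats the €3822 the firm would lose by shutting down; producing recovers €3630 of fixed cost.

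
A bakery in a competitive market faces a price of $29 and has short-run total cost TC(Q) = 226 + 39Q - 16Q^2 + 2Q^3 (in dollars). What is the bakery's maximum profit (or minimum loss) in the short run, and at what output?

Profit = -$126 at Q = 5

AVC = 39 - 16Q + 2Q^2; min AVC = $7 at Q = 4. Since P = $29 ≥ min AVC, the firm produces.
MC = 39 - 32Q + 6Q^2. Setting P = MC and taking the root on the rising branch gives Q* = 5.
TR = 29·5 = 145. TC = 226 + 45 = 271. Profit = 145 − 271 = -$126.
Shutting down would mean losing the fixed cost of $226, so operating at a loss of $126 is better by $100.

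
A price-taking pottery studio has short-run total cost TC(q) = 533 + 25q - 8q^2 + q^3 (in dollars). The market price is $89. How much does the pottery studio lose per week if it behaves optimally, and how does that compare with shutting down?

Profit = -$21 at q = 8

AVC = 25 - 8q + q^2; min AVC = $9 at q = 4. Since P = $89 ≥ min AVC, the firm produces.
With MC = 25 - 16q + 3q^2, P = MC on the upward-sloping part at q* = 8.
TR = 89·8 = 712. TC = 533 + 200 = 733. Profit = 712 − 733 = -$21.
By producing, the firm covers all variable cost plus $512 of fixed cost; shutting down would lose the full $533.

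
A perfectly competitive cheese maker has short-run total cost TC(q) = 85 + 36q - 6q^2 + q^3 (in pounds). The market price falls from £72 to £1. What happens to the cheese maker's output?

AVC = 36 - 6q + q^2, minimized at q = 3 where min AVC = £27. MC = 36 - 12q + 3q^2.
With P = £72 above the shutdown price, P = MC gives q = 6.
At P = £1 < min AVC = £27, price no longer covers variable cost at any output, so the firm shuts down: q = 0.

Output falls from 6 to 0 (the firm shuts down)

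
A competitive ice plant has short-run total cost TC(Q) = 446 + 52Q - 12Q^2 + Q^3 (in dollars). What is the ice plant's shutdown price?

$16 per unit

The firm shuts down when price falls below the minimum of average variable cost. AVC = VC/Q = 52 - 12Q + Q^2.
At the minimum of AVC, MC = AVC. MC = 52 - 24Q + 3Q^2; setting MC = AVC gives 2Q^2 - 12Q = 0, so Q = 6. min AVC = 16.
For P < $16 the firm produces nothing.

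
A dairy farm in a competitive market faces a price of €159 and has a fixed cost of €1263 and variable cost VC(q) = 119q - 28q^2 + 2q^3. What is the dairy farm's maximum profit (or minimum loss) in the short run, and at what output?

AVC = 119 - 28q + 2q^2; min AVC = €21 at q = 7. Since P = €159 ≥ min AVC, the firm produces.
MC = 119 - 56q + 6q^2. Setting P = MC and taking the root on the rising branch gives q* = 10.
TR = 159·10 = 1590. TC = 1263 + 390 = 1653. Profit = 1590 − 1653 = -€63.
That loss of €63 beats the €1263 the firm would lose by shutting down; producing recovers €1200 of fixed cost.

Profit = -€63 at q = 10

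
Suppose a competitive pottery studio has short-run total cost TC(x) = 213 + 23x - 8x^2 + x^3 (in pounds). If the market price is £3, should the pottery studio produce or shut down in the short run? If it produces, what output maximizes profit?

Shut down

From TC, MC = TC'(x) = 23 - 16x + 3x^2 and AVC = VC/x = 23 - 8x + x^2.
The AVC parabola has its vertex at x = 8/2 = 4, where AVC = 23 - 8·4 + 4^2 = £7.
With P < min AVC (£3 < £7), every unit sold adds to the loss.
Best response: produce nothing and absorb the £213 fixed cost.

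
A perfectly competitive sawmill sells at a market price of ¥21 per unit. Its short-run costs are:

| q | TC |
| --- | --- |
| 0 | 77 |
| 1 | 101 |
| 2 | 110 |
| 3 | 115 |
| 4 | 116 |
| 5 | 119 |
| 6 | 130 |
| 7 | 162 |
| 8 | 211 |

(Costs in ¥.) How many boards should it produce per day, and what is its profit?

q = 6; profit = -¥4

Profit at each row (π = 21q − TC): q=0: -77; q=1: -80; q=2: -68; q=3: -52; q=4: -32; q=5: -14; q=6: -4; q=7: -15; q=8: -43.
Profit is maximized at q = 6. AVC there is 53/6 = ¥8.83 ≤ P, so producing beats shutting down (which would give -¥77).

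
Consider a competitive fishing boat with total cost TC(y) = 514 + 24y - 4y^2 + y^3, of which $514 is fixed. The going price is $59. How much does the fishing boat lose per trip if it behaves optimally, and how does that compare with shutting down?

Profit = -$364 at y = 5

AVC = 24 - 4y + y^2 has its minimum $20 at y = 2; price $59 clears that bar, so the firm operates.
MC = 24 - 8y + 3y^2. Setting P = MC and taking the root on the rising branch gives y* = 5.
TR = 59·5 = 295. TC = 514 + 145 = 659. Profit = 295 − 659 = -$364.
That loss of $364 beats the $514 the firm would lose by shutting down; producing recovers $150 of fixed cost.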